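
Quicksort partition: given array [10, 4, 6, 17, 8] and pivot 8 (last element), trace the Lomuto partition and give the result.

Lomuto partition with pivot = 8:

Initial array: [10, 4, 6, 17, 8]

arr[0]=10 > 8: no swap
arr[1]=4 <= 8: swap with position 0, array becomes [4, 10, 6, 17, 8]
arr[2]=6 <= 8: swap with position 1, array becomes [4, 6, 10, 17, 8]
arr[3]=17 > 8: no swap

Place pivot at position 2: [4, 6, 8, 17, 10]
Pivot position: 2

After partitioning with pivot 8, the array becomes [4, 6, 8, 17, 10]. The pivot is placed at index 2. All elements to the left of the pivot are <= 8, and all elements to the right are > 8.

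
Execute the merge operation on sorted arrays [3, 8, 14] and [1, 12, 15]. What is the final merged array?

Merging process:

Compare 3 vs 1: take 1 from right. Merged: [1]
Compare 3 vs 12: take 3 from left. Merged: [1, 3]
Compare 8 vs 12: take 8 from left. Merged: [1, 3, 8]
Compare 14 vs 12: take 12 from right. Merged: [1, 3, 8, 12]
Compare 14 vs 15: take 14 from left. Merged: [1, 3, 8, 12, 14]
Append remaining from right: [15]. Merged: [1, 3, 8, 12, 14, 15]

Final merged array: [1, 3, 8, 12, 14, 15]
Total comparisons: 5

The merged array is [1, 3, 8, 12, 14, 15], requiring 5 comparisons. The merge step runs in O(n) time where n is the total number of elements.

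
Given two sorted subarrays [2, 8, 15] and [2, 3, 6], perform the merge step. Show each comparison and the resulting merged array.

Merging process:

Compare 2 vs 2: take 2 from left. Merged: [2]
Compare 8 vs 2: take 2 from right. Merged: [2, 2]
Compare 8 vs 3: take 3 from right. Merged: [2, 2, 3]
Compare 8 vs 6: take 6 from right. Merged: [2, 2, 3, 6]
Append remaining from left: [8, 15]. Merged: [2, 2, 3, 6, 8, 15]

Final merged array: [2, 2, 3, 6, 8, 15]
Total comparisons: 4

The merged array is [2, 2, 3, 6, 8, 15], requiring 4 comparisons. The merge step runs in O(n) time where n is the total number of elements.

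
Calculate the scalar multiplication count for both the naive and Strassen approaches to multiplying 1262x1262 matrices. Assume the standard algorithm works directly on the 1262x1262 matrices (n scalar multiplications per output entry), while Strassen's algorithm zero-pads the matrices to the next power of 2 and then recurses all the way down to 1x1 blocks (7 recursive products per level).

Matrix multiplication for 1262x1262 matrices:

Strassen's algorithm requires power-of-2 dimensions. Pad 1262x1262 to 2048x2048 (next power of 2).

Standard algorithm: 1262^3 = 2009916728 multiplications
Strassen's algorithm: 7^(log2(2048)) = 7^11 = 1977326743 multiplications
Savings: 2009916728 - 1977326743 = 32589985 multiplications

Standard: 2009916728 multiplications (1262^3). Strassen: 1977326743 multiplications (7^11, after padding to 2048x2048). Strassen reduces 8 recursive multiplications to 7 at each level.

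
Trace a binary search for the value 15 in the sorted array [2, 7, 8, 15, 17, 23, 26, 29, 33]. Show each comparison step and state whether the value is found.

Binary search for 15 in [2, 7, 8, 15, 17, 23, 26, 29, 33]:

lo=0, hi=8, mid=4, arr[mid]=17 -> 17 > 15, search left half
lo=0, hi=3, mid=1, arr[mid]=7 -> 7 < 15, search right half
lo=2, hi=3, mid=2, arr[mid]=8 -> 8 < 15, search right half
lo=3, hi=3, mid=3, arr[mid]=15 -> Found target at index 3!

Binary search finds 15 at index 3 after 4 comparisons. The search repeatedly halves the search space by comparing with the middle element.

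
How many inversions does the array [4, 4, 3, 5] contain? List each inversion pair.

Finding inversions in [4, 4, 3, 5]:

(0, 2): arr[0]=4 > arr[2]=3
(1, 2): arr[1]=4 > arr[2]=3

Total inversions: 2

The array has 2 inversion(s): (0,2), (1,2). Each pair (i,j) satisfies i < j and arr[i] > arr[j].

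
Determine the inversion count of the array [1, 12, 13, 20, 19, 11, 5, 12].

Finding inversions in [1, 12, 13, 20, 19, 11, 5, 12]:

(1, 5): arr[1]=12 > arr[5]=11
(1, 6): arr[1]=12 > arr[6]=5
(2, 5): arr[2]=13 > arr[5]=11
(2, 6): arr[2]=13 > arr[6]=5
(2, 7): arr[2]=13 > arr[7]=12
(3, 4): arr[3]=20 > arr[4]=19
(3, 5): arr[3]=20 > arr[5]=11
(3, 6): arr[3]=20 > arr[6]=5
(3, 7): arr[3]=20 > arr[7]=12
(4, 5): arr[4]=19 > arr[5]=11
(4, 6): arr[4]=19 > arr[6]=5
(4, 7): arr[4]=19 > arr[7]=12
(5, 6): arr[5]=11 > arr[6]=5

Total inversions: 13

The array has 13 inversion(s): (1,5), (1,6), (2,5), (2,6), (2,7), (3,4), (3,5), (3,6), (3,7), (4,5), (4,6), (4,7), (5,6). Each pair (i,j) satisfies i < j and arr[i] > arr[j].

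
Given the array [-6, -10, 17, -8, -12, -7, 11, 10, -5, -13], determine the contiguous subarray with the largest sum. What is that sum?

Using Kadane's algorithm on [-6, -10, 17, -8, -12, -7, 11, 10, -5, -13]:

Scanning through the array:
Position 1 (value -10): max_ending_here = -10, max_so_far = -6
Position 2 (value 17): max_ending_here = 17, max_so_far = 17
Position 3 (value -8): max_ending_here = 9, max_so_far = 17
Position 4 (value -12): max_ending_here = -3, max_so_far = 17
Position 5 (value -7): max_ending_here = -7, max_so_far = 17
Position 6 (value 11): max_ending_here = 11, max_so_far = 17
Position 7 (value 10): max_ending_here = 21, max_so_far = 21
Position 8 (value -5): max_ending_here = 16, max_so_far = 21
Position 9 (value -13): max_ending_here = 3, max_so_far = 21

Maximum subarray: [11, 10]
Maximum sum: 21

The maximum subarray is [11, 10] with sum 21. This subarray runs from index 6 to index 7.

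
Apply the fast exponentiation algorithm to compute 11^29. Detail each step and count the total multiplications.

Computing 11^29 by squaring (build up from 11^1; each line after the first costs one multiplication):

11^1 = 11
11^2 = (11^1)^2 = 11^2 = 121
11^3 = 11 * 11^2 = 11 * 121 = 1331
11^6 = (11^3)^2 = 1331^2 = 1771561
11^7 = 11 * 11^6 = 11 * 1771561 = 19487171
11^14 = (11^7)^2 = 19487171^2 = 379749833583241
11^28 = (11^14)^2 = 379749833583241^2 = 144209936106499234037676064081
11^29 = 11 * 11^28 = 11 * 144209936106499234037676064081 = 1586309297171491574414436704891

Result: 1586309297171491574414436704891
Multiplications needed: 7 (7 lines after 11^1)

11^29 = 1586309297171491574414436704891. Using exponentiation by squaring, this requires 7 multiplications. The key idea: if the exponent is even, square the half-power; if odd, multiply by the base once.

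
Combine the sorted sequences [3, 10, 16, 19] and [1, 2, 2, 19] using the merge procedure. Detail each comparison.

Merging process:

Compare 3 vs 1: take 1 from right. Merged: [1]
Compare 3 vs 2: take 2 from right. Merged: [1, 2]
Compare 3 vs 2: take 2 from right. Merged: [1, 2, 2]
Compare 3 vs 19: take 3 from left. Merged: [1, 2, 2, 3]
Compare 10 vs 19: take 10 from left. Merged: [1, 2, 2, 3, 10]
Compare 16 vs 19: take 16 from left. Merged: [1, 2, 2, 3, 10, 16]
Compare 19 vs 19: take 19 from left. Merged: [1, 2, 2, 3, 10, 16, 19]
Append remaining from right: [19]. Merged: [1, 2, 2, 3, 10, 16, 19, 19]

Final merged array: [1, 2, 2, 3, 10, 16, 19, 19]
Total comparisons: 7

The merged array is [1, 2, 2, 3, 10, 16, 19, 19], requiring 7 comparisons. The merge step runs in O(n) time where n is the total number of elements.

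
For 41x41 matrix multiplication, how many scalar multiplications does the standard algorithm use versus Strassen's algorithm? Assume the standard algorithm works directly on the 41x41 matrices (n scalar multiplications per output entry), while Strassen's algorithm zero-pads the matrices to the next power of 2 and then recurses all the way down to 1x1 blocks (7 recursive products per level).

Matrix multiplication for 41x41 matrices:

Strassen's algorithm requires power-of-2 dimensions. Pad 41x41 to 64x64 (next power of 2).

Standard algorithm: 41^3 = 68921 multiplications
Strassen's algorithm: 7^(log2(64)) = 7^6 = 117649 multiplications
Difference: 68921 - 117649 = -48728 (Strassen uses MORE here due to padding overhead — for small or just-over-power-of-2 n, padding can outweigh the per-level savings)

Standard: 68921 multiplications (41^3). Strassen: 117649 multiplications (7^6, after padding to 64x64). Strassen reduces 8 recursive multiplications to 7 at each level.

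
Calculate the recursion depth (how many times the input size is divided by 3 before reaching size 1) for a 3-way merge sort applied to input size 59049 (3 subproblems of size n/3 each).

For divide and conquer with division factor 3:

Problem sizes at each level:
Level 0: 59049
Level 1: 19683
Level 2: 6561
Level 3: 2187
Level 4: 729
Level 5: 243
Level 6: 81
Level 7: 27
Level 8: 9
Level 9: 3
Level 10: 1

The root is level 0 and the size-1 base case is level 10 (the tree spans levels 0 through 10, i.e. 11 levels counting the root), so the depth is the number of divisions: log_3(59049) = 10

The recursion tree depth is log_3(59049) = 10. At each level, the problem size is divided by 3, so it takes 10 divisions to reduce to a base case of size 1. The algorithm makes 3 recursive calls at each level.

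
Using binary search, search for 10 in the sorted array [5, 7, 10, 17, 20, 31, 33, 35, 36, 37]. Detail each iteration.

Binary search for 10 in [5, 7, 10, 17, 20, 31, 33, 35, 36, 37]:

lo=0, hi=9, mid=4, arr[mid]=20 -> 20 > 10, search left half
lo=0, hi=3, mid=1, arr[mid]=7 -> 7 < 10, search right half
lo=2, hi=3, mid=2, arr[mid]=10 -> Found target at index 2!

Binary search finds 10 at index 2 after 3 comparisons. The search repeatedly halves the search space by comparing with the middle element.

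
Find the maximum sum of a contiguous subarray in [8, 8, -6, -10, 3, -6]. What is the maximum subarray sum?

Using Kadane's algorithm on [8, 8, -6, -10, 3, -6]:

Scanning through the array:
Position 1 (value 8): max_ending_here = 16, max_so_far = 16
Position 2 (value -6): max_ending_here = 10, max_so_far = 16
Position 3 (value -10): max_ending_here = 0, max_so_far = 16
Position 4 (value 3): max_ending_here = 3, max_so_far = 16
Position 5 (value -6): max_ending_here = -3, max_so_far = 16

Maximum subarray: [8, 8]
Maximum sum: 16

The maximum subarray is [8, 8] with sum 16. This subarray runs from index 0 to index 1.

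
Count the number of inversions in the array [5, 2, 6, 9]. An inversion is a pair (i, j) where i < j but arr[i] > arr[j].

Finding inversions in [5, 2, 6, 9]:

(0, 1): arr[0]=5 > arr[1]=2

Total inversions: 1

The array has 1 inversion(s): (0,1). Each pair (i,j) satisfies i < j and arr[i] > arr[j].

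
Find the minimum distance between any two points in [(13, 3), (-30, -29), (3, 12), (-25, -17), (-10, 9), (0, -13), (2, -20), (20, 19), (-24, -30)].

Computing all pairwise distances among 9 points:

d((13, 3), (-30, -29)) = 53.6004
d((13, 3), (3, 12)) = 13.4536
d((13, 3), (-25, -17)) = 42.9418
d((13, 3), (-10, 9)) = 23.7697
d((13, 3), (0, -13)) = 20.6155
d((13, 3), (2, -20)) = 25.4951
d((13, 3), (20, 19)) = 17.4642
d((13, 3), (-24, -30)) = 49.5782
d((-30, -29), (3, 12)) = 52.6308
d((-30, -29), (-25, -17)) = 13.0
d((-30, -29), (-10, 9)) = 42.9418
d((-30, -29), (0, -13)) = 34.0
d((-30, -29), (2, -20)) = 33.2415
d((-30, -29), (20, 19)) = 69.3109
d((-30, -29), (-24, -30)) = 6.0828 <-- minimum
d((3, 12), (-25, -17)) = 40.3113
d((3, 12), (-10, 9)) = 13.3417
d((3, 12), (0, -13)) = 25.1794
d((3, 12), (2, -20)) = 32.0156
d((3, 12), (20, 19)) = 18.3848
d((3, 12), (-24, -30)) = 49.93
d((-25, -17), (-10, 9)) = 30.0167
d((-25, -17), (0, -13)) = 25.318
d((-25, -17), (2, -20)) = 27.1662
d((-25, -17), (20, 19)) = 57.6281
d((-25, -17), (-24, -30)) = 13.0384
d((-10, 9), (0, -13)) = 24.1661
d((-10, 9), (2, -20)) = 31.3847
d((-10, 9), (20, 19)) = 31.6228
d((-10, 9), (-24, -30)) = 41.4367
d((0, -13), (2, -20)) = 7.2801
d((0, -13), (20, 19)) = 37.7359
d((0, -13), (-24, -30)) = 29.4109
d((2, -20), (20, 19)) = 42.9535
d((2, -20), (-24, -30)) = 27.8568
d((20, 19), (-24, -30)) = 65.8559

Closest pair: (-30, -29) and (-24, -30) with distance 6.0828

The closest pair is (-30, -29) and (-24, -30) with Euclidean distance 6.0828. For 9 points, brute-force pairwise comparison is shown above. For large n, the divide-and-conquer algorithm (sort by x, recurse on halves, check the dividing strip) achieves O(n log n).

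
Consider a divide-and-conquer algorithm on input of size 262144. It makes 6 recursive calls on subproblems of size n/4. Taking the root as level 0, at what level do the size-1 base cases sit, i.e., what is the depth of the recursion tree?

For divide and conquer with division factor 4:

Problem sizes at each level:
Level 0: 262144
Level 1: 65536
Level 2: 16384
Level 3: 4096
Level 4: 1024
Level 5: 256
Level 6: 64
Level 7: 16
Level 8: 4
Level 9: 1

The root is level 0 and the size-1 base case is level 9 (the tree spans levels 0 through 9, i.e. 10 levels counting the root), so the depth is the number of divisions: log_4(262144) = 9

The recursion tree depth is log_4(262144) = 9. At each level, the problem size is divided by 4, so it takes 9 divisions to reduce to a base case of size 1. The algorithm makes 6 recursive calls at each level.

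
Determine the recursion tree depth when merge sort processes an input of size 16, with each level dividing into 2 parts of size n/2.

For divide and conquer with division factor 2:

Problem sizes at each level:
Level 0: 16
Level 1: 8
Level 2: 4
Level 3: 2
Level 4: 1

The root is level 0 and the size-1 base case is level 4 (the tree spans levels 0 through 4, i.e. 5 levels counting the root), so the depth is the number of divisions: log_2(16) = 4

The recursion tree depth is log_2(16) = 4. At each level, the problem size is divided by 2, so it takes 4 divisions to reduce to a base case of size 1. The algorithm makes 2 recursive calls at each level.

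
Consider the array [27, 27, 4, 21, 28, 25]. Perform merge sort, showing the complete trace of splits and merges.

Merge sort trace:

Split: [27, 27, 4, 21, 28, 25] -> [27, 27, 4] and [21, 28, 25]
  Split: [27, 27, 4] -> [27] and [27, 4]
    Split: [27, 4] -> [27] and [4]
    Merge: [27] + [4] -> [4, 27]
  Merge: [27] + [4, 27] -> [4, 27, 27]
  Split: [21, 28, 25] -> [21] and [28, 25]
    Split: [28, 25] -> [28] and [25]
    Merge: [28] + [25] -> [25, 28]
  Merge: [21] + [25, 28] -> [21, 25, 28]
Merge: [4, 27, 27] + [21, 25, 28] -> [4, 21, 25, 27, 27, 28]

Final sorted array: [4, 21, 25, 27, 27, 28]

The merge sort proceeds by recursively splitting the array and merging sorted halves.
After all merges, the sorted array is [4, 21, 25, 27, 27, 28].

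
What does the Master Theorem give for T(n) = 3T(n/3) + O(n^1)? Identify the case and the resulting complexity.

Master Theorem for T(n) = 3T(n/3) + O(n^1):

a = 3, b = 3, c = 1
log_b(a) = log_3(3) = 1.0000

Case 2: c = 1 = log_3(3) = 1.0000
T(n) = O(n^1 log n) = O(n log n)

For T(n) = 3T(n/3) + O(n^1): log_3(3) = 1.0000. This is Case 2 of the Master Theorem (c = log_b(a), equal work at all levels), giving O(n log n).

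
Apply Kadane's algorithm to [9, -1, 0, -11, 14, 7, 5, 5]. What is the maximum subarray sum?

Using Kadane's algorithm on [9, -1, 0, -11, 14, 7, 5, 5]:

Scanning through the array:
Position 1 (value -1): max_ending_here = 8, max_so_far = 9
Position 2 (value 0): max_ending_here = 8, max_so_far = 9
Position 3 (value -11): max_ending_here = -3, max_so_far = 9
Position 4 (value 14): max_ending_here = 14, max_so_far = 14
Position 5 (value 7): max_ending_here = 21, max_so_far = 21
Position 6 (value 5): max_ending_here = 26, max_so_far = 26
Position 7 (value 5): max_ending_here = 31, max_so_far = 31

Maximum subarray: [14, 7, 5, 5]
Maximum sum: 31

The maximum subarray is [14, 7, 5, 5] with sum 31. This subarray runs from index 4 to index 7.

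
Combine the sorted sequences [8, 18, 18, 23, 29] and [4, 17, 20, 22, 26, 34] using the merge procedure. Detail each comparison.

Merging process:

Compare 8 vs 4: take 4 from right. Merged: [4]
Compare 8 vs 17: take 8 from left. Merged: [4, 8]
Compare 18 vs 17: take 17 from right. Merged: [4, 8, 17]
Compare 18 vs 20: take 18 from left. Merged: [4, 8, 17, 18]
Compare 18 vs 20: take 18 from left. Merged: [4, 8, 17, 18, 18]
Compare 23 vs 20: take 20 from right. Merged: [4, 8, 17, 18, 18, 20]
Compare 23 vs 22: take 22 from right. Merged: [4, 8, 17, 18, 18, 20, 22]
Compare 23 vs 26: take 23 from left. Merged: [4, 8, 17, 18, 18, 20, 22, 23]
Compare 29 vs 26: take 26 from right. Merged: [4, 8, 17, 18, 18, 20, 22, 23, 26]
Compare 29 vs 34: take 29 from left. Merged: [4, 8, 17, 18, 18, 20, 22, 23, 26, 29]
Append remaining from right: [34]. Merged: [4, 8, 17, 18, 18, 20, 22, 23, 26, 29, 34]

Final merged array: [4, 8, 17, 18, 18, 20, 22, 23, 26, 29, 34]
Total comparisons: 10

The merged array is [4, 8, 17, 18, 18, 20, 22, 23, 26, 29, 34], requiring 10 comparisons. The merge step runs in O(n) time where n is the total number of elements.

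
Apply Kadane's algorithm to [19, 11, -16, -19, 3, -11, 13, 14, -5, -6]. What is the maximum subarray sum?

Using Kadane's algorithm on [19, 11, -16, -19, 3, -11, 13, 14, -5, -6]:

Scanning through the array:
Position 1 (value 11): max_ending_here = 30, max_so_far = 30
Position 2 (value -16): max_ending_here = 14, max_so_far = 30
Position 3 (value -19): max_ending_here = -5, max_so_far = 30
Position 4 (value 3): max_ending_here = 3, max_so_far = 30
Position 5 (value -11): max_ending_here = -8, max_so_far = 30
Position 6 (value 13): max_ending_here = 13, max_so_far = 30
Position 7 (value 14): max_ending_here = 27, max_so_far = 30
Position 8 (value -5): max_ending_here = 22, max_so_far = 30
Position 9 (value -6): max_ending_here = 16, max_so_far = 30

Maximum subarray: [19, 11]
Maximum sum: 30

The maximum subarray is [19, 11] with sum 30. This subarray runs from index 0 to index 1.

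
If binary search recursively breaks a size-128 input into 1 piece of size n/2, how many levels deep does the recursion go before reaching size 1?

For divide and conquer with division factor 2:

Problem sizes at each level:
Level 0: 128
Level 1: 64
Level 2: 32
Level 3: 16
Level 4: 8
Level 5: 4
Level 6: 2
Level 7: 1

The root is level 0 and the size-1 base case is level 7 (the tree spans levels 0 through 7, i.e. 8 levels counting the root), so the depth is the number of divisions: log_2(128) = 7

The recursion tree depth is log_2(128) = 7. At each level, the problem size is divided by 2, so it takes 7 divisions to reduce to a base case of size 1. The algorithm makes 1 recursive call at each level.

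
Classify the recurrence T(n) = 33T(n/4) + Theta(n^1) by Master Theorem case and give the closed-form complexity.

Master Theorem for T(n) = 33T(n/4) + O(n^1):

a = 33, b = 4, c = 1
log_b(a) = log_4(33) = 2.5222

Case 1: c = 1 < log_4(33) = 2.5222
T(n) = O(n^(log_4 33))

For T(n) = 33T(n/4) + O(n^1): log_4(33) = 2.5222. This is Case 1 of the Master Theorem (c < log_b(a), work dominated by leaves), giving O(n^(log_4 33)).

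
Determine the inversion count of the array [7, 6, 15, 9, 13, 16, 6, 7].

Finding inversions in [7, 6, 15, 9, 13, 16, 6, 7]:

(0, 1): arr[0]=7 > arr[1]=6
(0, 6): arr[0]=7 > arr[6]=6
(2, 3): arr[2]=15 > arr[3]=9
(2, 4): arr[2]=15 > arr[4]=13
(2, 6): arr[2]=15 > arr[6]=6
(2, 7): arr[2]=15 > arr[7]=7
(3, 6): arr[3]=9 > arr[6]=6
(3, 7): arr[3]=9 > arr[7]=7
(4, 6): arr[4]=13 > arr[6]=6
(4, 7): arr[4]=13 > arr[7]=7
(5, 6): arr[5]=16 > arr[6]=6
(5, 7): arr[5]=16 > arr[7]=7

Total inversions: 12

The array has 12 inversion(s): (0,1), (0,6), (2,3), (2,4), (2,6), (2,7), (3,6), (3,7), (4,6), (4,7), (5,6), (5,7). Each pair (i,j) satisfies i < j and arr[i] > arr[j].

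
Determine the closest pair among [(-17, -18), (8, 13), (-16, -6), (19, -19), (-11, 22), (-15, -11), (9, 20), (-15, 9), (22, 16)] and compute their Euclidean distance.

Computing all pairwise distances among 9 points:

d((-17, -18), (8, 13)) = 39.8246
d((-17, -18), (-16, -6)) = 12.0416
d((-17, -18), (19, -19)) = 36.0139
d((-17, -18), (-11, 22)) = 40.4475
d((-17, -18), (-15, -11)) = 7.2801
d((-17, -18), (9, 20)) = 46.0435
d((-17, -18), (-15, 9)) = 27.074
d((-17, -18), (22, 16)) = 51.7397
d((8, 13), (-16, -6)) = 30.6105
d((8, 13), (19, -19)) = 33.8378
d((8, 13), (-11, 22)) = 21.0238
d((8, 13), (-15, -11)) = 33.2415
d((8, 13), (9, 20)) = 7.0711
d((8, 13), (-15, 9)) = 23.3452
d((8, 13), (22, 16)) = 14.3178
d((-16, -6), (19, -19)) = 37.3363
d((-16, -6), (-11, 22)) = 28.4429
d((-16, -6), (-15, -11)) = 5.099 <-- minimum
d((-16, -6), (9, 20)) = 36.0694
d((-16, -6), (-15, 9)) = 15.0333
d((-16, -6), (22, 16)) = 43.909
d((19, -19), (-11, 22)) = 50.8035
d((19, -19), (-15, -11)) = 34.9285
d((19, -19), (9, 20)) = 40.2616
d((19, -19), (-15, 9)) = 44.0454
d((19, -19), (22, 16)) = 35.1283
d((-11, 22), (-15, -11)) = 33.2415
d((-11, 22), (9, 20)) = 20.0998
d((-11, 22), (-15, 9)) = 13.6015
d((-11, 22), (22, 16)) = 33.541
d((-15, -11), (9, 20)) = 39.2046
d((-15, -11), (-15, 9)) = 20.0
d((-15, -11), (22, 16)) = 45.8039
d((9, 20), (-15, 9)) = 26.4008
d((9, 20), (22, 16)) = 13.6015
d((-15, 9), (22, 16)) = 37.6563

Closest pair: (-16, -6) and (-15, -11) with distance 5.099

The closest pair is (-16, -6) and (-15, -11) with Euclidean distance 5.099. For 9 points, brute-force pairwise comparison is shown above. For large n, the divide-and-conquer algorithm (sort by x, recurse on halves, check the dividing strip) achieves O(n log n).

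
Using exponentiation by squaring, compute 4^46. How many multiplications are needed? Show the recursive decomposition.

Computing 4^46 by squaring (build up from 4^1; each line after the first costs one multiplication):

4^1 = 4
4^2 = (4^1)^2 = 4^2 = 16
4^4 = (4^2)^2 = 16^2 = 256
4^5 = 4 * 4^4 = 4 * 256 = 1024
4^10 = (4^5)^2 = 1024^2 = 1048576
4^11 = 4 * 4^10 = 4 * 1048576 = 4194304
4^22 = (4^11)^2 = 4194304^2 = 17592186044416
4^23 = 4 * 4^22 = 4 * 17592186044416 = 70368744177664
4^46 = (4^23)^2 = 70368744177664^2 = 4951760157141521099596496896

Result: 4951760157141521099596496896
Multiplications needed: 8 (8 lines after 4^1)

4^46 = 4951760157141521099596496896. Using exponentiation by squaring, this requires 8 multiplications. The key idea: if the exponent is even, square the half-power; if odd, multiply by the base once.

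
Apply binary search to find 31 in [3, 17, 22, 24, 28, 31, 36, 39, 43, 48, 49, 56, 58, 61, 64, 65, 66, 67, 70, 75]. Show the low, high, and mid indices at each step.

Binary search for 31 in [3, 17, 22, 24, 28, 31, 36, 39, 43, 48, 49, 56, 58, 61, 64, 65, 66, 67, 70, 75]:

lo=0, hi=19, mid=9, arr[mid]=48 -> 48 > 31, search left half
lo=0, hi=8, mid=4, arr[mid]=28 -> 28 < 31, search right half
lo=5, hi=8, mid=6, arr[mid]=36 -> 36 > 31, search left half
lo=5, hi=5, mid=5, arr[mid]=31 -> Found target at index 5!

Binary search finds 31 at index 5 after 4 comparisons. The search repeatedly halves the search space by comparing with the middle element.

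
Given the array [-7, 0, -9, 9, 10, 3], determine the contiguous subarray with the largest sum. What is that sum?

Using Kadane's algorithm on [-7, 0, -9, 9, 10, 3]:

Scanning through the array:
Position 1 (value 0): max_ending_here = 0, max_so_far = 0
Position 2 (value -9): max_ending_here = -9, max_so_far = 0
Position 3 (value 9): max_ending_here = 9, max_so_far = 9
Position 4 (value 10): max_ending_here = 19, max_so_far = 19
Position 5 (value 3): max_ending_here = 22, max_so_far = 22

Maximum subarray: [9, 10, 3]
Maximum sum: 22

The maximum subarray is [9, 10, 3] with sum 22. This subarray runs from index 3 to index 5.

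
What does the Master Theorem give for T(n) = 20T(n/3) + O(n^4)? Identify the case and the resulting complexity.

Master Theorem for T(n) = 20T(n/3) + O(n^4):

a = 20, b = 3, c = 4
log_b(a) = log_3(20) = 2.7268

Case 3: c = 4 > log_3(20) = 2.7268
T(n) = O(n^4) = O(n^4)

For T(n) = 20T(n/3) + O(n^4): log_3(20) = 2.7268. This is Case 3 of the Master Theorem (c > log_b(a), work dominated by root), giving O(n^4).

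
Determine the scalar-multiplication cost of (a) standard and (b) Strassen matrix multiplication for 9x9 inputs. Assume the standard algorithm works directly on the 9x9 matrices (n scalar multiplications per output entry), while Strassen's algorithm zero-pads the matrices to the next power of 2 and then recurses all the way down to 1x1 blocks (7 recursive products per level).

Matrix multiplication for 9x9 matrices:

Strassen's algorithm requires power-of-2 dimensions. Pad 9x9 to 16x16 (next power of 2).

Standard algorithm: 9^3 = 729 multiplications
Strassen's algorithm: 7^(log2(16)) = 7^4 = 2401 multiplications
Difference: 729 - 2401 = -1672 (Strassen uses MORE here due to padding overhead — for small or just-over-power-of-2 n, padding can outweigh the per-level savings)

Standard: 729 multiplications (9^3). Strassen: 2401 multiplications (7^4, after padding to 16x16). Strassen reduces 8 recursive multiplications to 7 at each level.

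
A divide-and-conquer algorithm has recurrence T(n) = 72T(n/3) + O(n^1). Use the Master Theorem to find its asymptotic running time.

Master Theorem for T(n) = 72T(n/3) + O(n^1):

a = 72, b = 3, c = 1
log_b(a) = log_3(72) = 3.8928

Case 1: c = 1 < log_3(72) = 3.8928
T(n) = O(n^(log_3 72))

For T(n) = 72T(n/3) + O(n^1): log_3(72) = 3.8928. This is Case 1 of the Master Theorem (c < log_b(a), work dominated by leaves), giving O(n^(log_3 72)).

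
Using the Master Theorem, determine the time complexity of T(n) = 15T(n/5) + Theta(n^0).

Master Theorem for T(n) = 15T(n/5) + O(n^0):

a = 15, b = 5, c = 0
log_b(a) = log_5(15) = 1.6826

Case 1: c = 0 < log_5(15) = 1.6826
T(n) = O(n^(log_5 15))

For T(n) = 15T(n/5) + O(n^0): log_5(15) = 1.6826. This is Case 1 of the Master Theorem (c < log_b(a), work dominated by leaves), giving O(n^(log_5 15)).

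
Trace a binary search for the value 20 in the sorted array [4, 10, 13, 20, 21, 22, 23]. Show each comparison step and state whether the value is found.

Binary search for 20 in [4, 10, 13, 20, 21, 22, 23]:

lo=0, hi=6, mid=3, arr[mid]=20 -> Found target at index 3!

Binary search finds 20 at index 3 after 1 comparisons. The search repeatedly halves the search space by comparing with the middle element.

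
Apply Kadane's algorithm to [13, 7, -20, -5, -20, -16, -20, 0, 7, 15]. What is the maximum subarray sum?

Using Kadane's algorithm on [13, 7, -20, -5, -20, -16, -20, 0, 7, 15]:

Scanning through the array:
Position 1 (value 7): max_ending_here = 20, max_so_far = 20
Position 2 (value -20): max_ending_here = 0, max_so_far = 20
Position 3 (value -5): max_ending_here = -5, max_so_far = 20
Position 4 (value -20): max_ending_here = -20, max_so_far = 20
Position 5 (value -16): max_ending_here = -16, max_so_far = 20
Position 6 (value -20): max_ending_here = -20, max_so_far = 20
Position 7 (value 0): max_ending_here = 0, max_so_far = 20
Position 8 (value 7): max_ending_here = 7, max_so_far = 20
Position 9 (value 15): max_ending_here = 22, max_so_far = 22

Maximum subarray: [0, 7, 15]
Maximum sum: 22

The maximum subarray is [0, 7, 15] with sum 22. This subarray runs from index 7 to index 9.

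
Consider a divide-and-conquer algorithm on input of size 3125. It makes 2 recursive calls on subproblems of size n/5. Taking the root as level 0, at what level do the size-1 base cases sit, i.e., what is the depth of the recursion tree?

For divide and conquer with division factor 5:

Problem sizes at each level:
Level 0: 3125
Level 1: 625
Level 2: 125
Level 3: 25
Level 4: 5
Level 5: 1

The root is level 0 and the size-1 base case is level 5 (the tree spans levels 0 through 5, i.e. 6 levels counting the root), so the depth is the number of divisions: log_5(3125) = 5

The recursion tree depth is log_5(3125) = 5. At each level, the problem size is divided by 5, so it takes 5 divisions to reduce to a base case of size 1. The algorithm makes 2 recursive calls at each level.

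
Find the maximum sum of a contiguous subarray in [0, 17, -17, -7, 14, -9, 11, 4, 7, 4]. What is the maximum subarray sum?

Using Kadane's algorithm on [0, 17, -17, -7, 14, -9, 11, 4, 7, 4]:

Scanning through the array:
Position 1 (value 17): max_ending_here = 17, max_so_far = 17
Position 2 (value -17): max_ending_here = 0, max_so_far = 17
Position 3 (value -7): max_ending_here = -7, max_so_far = 17
Position 4 (value 14): max_ending_here = 14, max_so_far = 17
Position 5 (value -9): max_ending_here = 5, max_so_far = 17
Position 6 (value 11): max_ending_here = 16, max_so_far = 17
Position 7 (value 4): max_ending_here = 20, max_so_far = 20
Position 8 (value 7): max_ending_here = 27, max_so_far = 27
Position 9 (value 4): max_ending_here = 31, max_so_far = 31

Maximum subarray: [14, -9, 11, 4, 7, 4]
Maximum sum: 31

The maximum subarray is [14, -9, 11, 4, 7, 4] with sum 31. This subarray runs from index 4 to index 9.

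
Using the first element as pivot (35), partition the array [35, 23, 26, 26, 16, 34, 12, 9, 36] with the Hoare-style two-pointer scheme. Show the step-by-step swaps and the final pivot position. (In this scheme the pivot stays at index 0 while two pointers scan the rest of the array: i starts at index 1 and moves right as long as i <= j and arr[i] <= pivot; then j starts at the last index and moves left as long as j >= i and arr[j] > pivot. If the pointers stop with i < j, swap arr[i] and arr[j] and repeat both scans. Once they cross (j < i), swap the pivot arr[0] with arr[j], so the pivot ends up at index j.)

Hoare-style two-pointer partition with pivot = 35:

Initial array: [35, 23, 26, 26, 16, 34, 12, 9, 36]

Pointers start at i = 1, j = 8.
i ends at 8, j ends at 7: the pointers have crossed (j < i), so scanning stops.

Swap pivot arr[0] with arr[7] to place pivot at position 7: [9, 23, 26, 26, 16, 34, 12, 35, 36]
Pivot position: 7

After partitioning with pivot 35, the array becomes [9, 23, 26, 26, 16, 34, 12, 35, 36]. The pivot is placed at index 7. All elements to the left of the pivot are <= 35, and all elements to the right are > 35.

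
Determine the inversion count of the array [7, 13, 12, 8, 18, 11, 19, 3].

Finding inversions in [7, 13, 12, 8, 18, 11, 19, 3]:

(0, 7): arr[0]=7 > arr[7]=3
(1, 2): arr[1]=13 > arr[2]=12
(1, 3): arr[1]=13 > arr[3]=8
(1, 5): arr[1]=13 > arr[5]=11
(1, 7): arr[1]=13 > arr[7]=3
(2, 3): arr[2]=12 > arr[3]=8
(2, 5): arr[2]=12 > arr[5]=11
(2, 7): arr[2]=12 > arr[7]=3
(3, 7): arr[3]=8 > arr[7]=3
(4, 5): arr[4]=18 > arr[5]=11
(4, 7): arr[4]=18 > arr[7]=3
(5, 7): arr[5]=11 > arr[7]=3
(6, 7): arr[6]=19 > arr[7]=3

Total inversions: 13

The array has 13 inversion(s): (0,7), (1,2), (1,3), (1,5), (1,7), (2,3), (2,5), (2,7), (3,7), (4,5), (4,7), (5,7), (6,7). Each pair (i,j) satisfies i < j and arr[i] > arr[j].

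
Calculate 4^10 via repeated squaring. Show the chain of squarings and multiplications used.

Computing 4^10 by squaring (build up from 4^1; each line after the first costs one multiplication):

4^1 = 4
4^2 = (4^1)^2 = 4^2 = 16
4^4 = (4^2)^2 = 16^2 = 256
4^5 = 4 * 4^4 = 4 * 256 = 1024
4^10 = (4^5)^2 = 1024^2 = 1048576

Result: 1048576
Multiplications needed: 4 (4 lines after 4^1)

4^10 = 1048576. Using exponentiation by squaring, this requires 4 multiplications. The key idea: if the exponent is even, square the half-power; if odd, multiply by the base once.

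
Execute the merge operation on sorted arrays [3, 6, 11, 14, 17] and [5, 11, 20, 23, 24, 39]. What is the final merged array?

Merging process:

Compare 3 vs 5: take 3 from left. Merged: [3]
Compare 6 vs 5: take 5 from right. Merged: [3, 5]
Compare 6 vs 11: take 6 from left. Merged: [3, 5, 6]
Compare 11 vs 11: take 11 from left. Merged: [3, 5, 6, 11]
Compare 14 vs 11: take 11 from right. Merged: [3, 5, 6, 11, 11]
Compare 14 vs 20: take 14 from left. Merged: [3, 5, 6, 11, 11, 14]
Compare 17 vs 20: take 17 from left. Merged: [3, 5, 6, 11, 11, 14, 17]
Append remaining from right: [20, 23, 24, 39]. Merged: [3, 5, 6, 11, 11, 14, 17, 20, 23, 24, 39]

Final merged array: [3, 5, 6, 11, 11, 14, 17, 20, 23, 24, 39]
Total comparisons: 7

The merged array is [3, 5, 6, 11, 11, 14, 17, 20, 23, 24, 39], requiring 7 comparisons. The merge step runs in O(n) time where n is the total number of elements.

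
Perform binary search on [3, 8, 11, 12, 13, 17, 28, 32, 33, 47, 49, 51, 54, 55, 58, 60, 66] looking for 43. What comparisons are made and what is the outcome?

Binary search for 43 in [3, 8, 11, 12, 13, 17, 28, 32, 33, 47, 49, 51, 54, 55, 58, 60, 66]:

lo=0, hi=16, mid=8, arr[mid]=33 -> 33 < 43, search right half
lo=9, hi=16, mid=12, arr[mid]=54 -> 54 > 43, search left half
lo=9, hi=11, mid=10, arr[mid]=49 -> 49 > 43, search left half
lo=9, hi=9, mid=9, arr[mid]=47 -> 47 > 43, search left half
lo=9 > hi=8, target 43 not found

Binary search determines that 43 is not in the array after 4 comparisons. The search space was exhausted without finding the target.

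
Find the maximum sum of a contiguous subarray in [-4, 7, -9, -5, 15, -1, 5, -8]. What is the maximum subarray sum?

Using Kadane's algorithm on [-4, 7, -9, -5, 15, -1, 5, -8]:

Scanning through the array:
Position 1 (value 7): max_ending_here = 7, max_so_far = 7
Position 2 (value -9): max_ending_here = -2, max_so_far = 7
Position 3 (value -5): max_ending_here = -5, max_so_far = 7
Position 4 (value 15): max_ending_here = 15, max_so_far = 15
Position 5 (value -1): max_ending_here = 14, max_so_far = 15
Position 6 (value 5): max_ending_here = 19, max_so_far = 19
Position 7 (value -8): max_ending_here = 11, max_so_far = 19

Maximum subarray: [15, -1, 5]
Maximum sum: 19

The maximum subarray is [15, -1, 5] with sum 19. This subarray runs from index 4 to index 6.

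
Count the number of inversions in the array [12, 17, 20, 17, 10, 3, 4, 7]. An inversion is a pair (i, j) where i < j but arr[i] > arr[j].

Finding inversions in [12, 17, 20, 17, 10, 3, 4, 7]:

(0, 4): arr[0]=12 > arr[4]=10
(0, 5): arr[0]=12 > arr[5]=3
(0, 6): arr[0]=12 > arr[6]=4
(0, 7): arr[0]=12 > arr[7]=7
(1, 4): arr[1]=17 > arr[4]=10
(1, 5): arr[1]=17 > arr[5]=3
(1, 6): arr[1]=17 > arr[6]=4
(1, 7): arr[1]=17 > arr[7]=7
(2, 3): arr[2]=20 > arr[3]=17
(2, 4): arr[2]=20 > arr[4]=10
(2, 5): arr[2]=20 > arr[5]=3
(2, 6): arr[2]=20 > arr[6]=4
(2, 7): arr[2]=20 > arr[7]=7
(3, 4): arr[3]=17 > arr[4]=10
(3, 5): arr[3]=17 > arr[5]=3
(3, 6): arr[3]=17 > arr[6]=4
(3, 7): arr[3]=17 > arr[7]=7
(4, 5): arr[4]=10 > arr[5]=3
(4, 6): arr[4]=10 > arr[6]=4
(4, 7): arr[4]=10 > arr[7]=7

Total inversions: 20

The array has 20 inversion(s): (0,4), (0,5), (0,6), (0,7), (1,4), (1,5), (1,6), (1,7), (2,3), (2,4), (2,5), (2,6), (2,7), (3,4), (3,5), (3,6), (3,7), (4,5), (4,6), (4,7). Each pair (i,j) satisfies i < j and arr[i] > arr[j].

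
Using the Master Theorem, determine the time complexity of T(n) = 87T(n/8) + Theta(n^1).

Master Theorem for T(n) = 87T(n/8) + O(n^1):

a = 87, b = 8, c = 1
log_b(a) = log_8(87) = 2.1476

Case 1: c = 1 < log_8(87) = 2.1476
T(n) = O(n^(log_8 87))

For T(n) = 87T(n/8) + O(n^1): log_8(87) = 2.1476. This is Case 1 of the Master Theorem (c < log_b(a), work dominated by leaves), giving O(n^(log_8 87)).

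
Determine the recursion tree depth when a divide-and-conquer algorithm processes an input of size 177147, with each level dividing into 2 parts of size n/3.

For divide and conquer with division factor 3:

Problem sizes at each level:
Level 0: 177147
Level 1: 59049
Level 2: 19683
Level 3: 6561
Level 4: 2187
Level 5: 729
Level 6: 243
Level 7: 81
Level 8: 27
Level 9: 9
Level 10: 3
Level 11: 1

The root is level 0 and the size-1 base case is level 11 (the tree spans levels 0 through 11, i.e. 12 levels counting the root), so the depth is the number of divisions: log_3(177147) = 11

The recursion tree depth is log_3(177147) = 11. At each level, the problem size is divided by 3, so it takes 11 divisions to reduce to a base case of size 1. The algorithm makes 2 recursive calls at each level.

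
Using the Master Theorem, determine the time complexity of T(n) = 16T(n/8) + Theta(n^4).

Master Theorem for T(n) = 16T(n/8) + O(n^4):

a = 16, b = 8, c = 4
log_b(a) = log_8(16) = 1.3333

Case 3: c = 4 > log_8(16) = 1.3333
T(n) = O(n^4) = O(n^4)

For T(n) = 16T(n/8) + O(n^4): log_8(16) = 1.3333. This is Case 3 of the Master Theorem (c > log_b(a), work dominated by root), giving O(n^4).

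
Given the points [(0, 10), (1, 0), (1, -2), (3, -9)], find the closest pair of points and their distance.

Computing all pairwise distances among 4 points:

d((0, 10), (1, 0)) = 10.0499
d((0, 10), (1, -2)) = 12.0416
d((0, 10), (3, -9)) = 19.2354
d((1, 0), (1, -2)) = 2.0 <-- minimum
d((1, 0), (3, -9)) = 9.2195
d((1, -2), (3, -9)) = 7.2801

Closest pair: (1, 0) and (1, -2) with distance 2.0

The closest pair is (1, 0) and (1, -2) with Euclidean distance 2.0. For 4 points, brute-force pairwise comparison is shown above. For large n, the divide-and-conquer algorithm (sort by x, recurse on halves, check the dividing strip) achieves O(n log n).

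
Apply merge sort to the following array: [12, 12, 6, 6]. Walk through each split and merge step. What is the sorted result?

Merge sort trace:

Split: [12, 12, 6, 6] -> [12, 12] and [6, 6]
  Split: [12, 12] -> [12] and [12]
  Merge: [12] + [12] -> [12, 12]
  Split: [6, 6] -> [6] and [6]
  Merge: [6] + [6] -> [6, 6]
Merge: [12, 12] + [6, 6] -> [6, 6, 12, 12]

Final sorted array: [6, 6, 12, 12]

The merge sort proceeds by recursively splitting the array and merging sorted halves.
After all merges, the sorted array is [6, 6, 12, 12].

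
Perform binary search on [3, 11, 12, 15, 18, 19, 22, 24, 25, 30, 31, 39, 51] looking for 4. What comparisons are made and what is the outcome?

Binary search for 4 in [3, 11, 12, 15, 18, 19, 22, 24, 25, 30, 31, 39, 51]:

lo=0, hi=12, mid=6, arr[mid]=22 -> 22 > 4, search left half
lo=0, hi=5, mid=2, arr[mid]=12 -> 12 > 4, search left half
lo=0, hi=1, mid=0, arr[mid]=3 -> 3 < 4, search right half
lo=1, hi=1, mid=1, arr[mid]=11 -> 11 > 4, search left half
lo=1 > hi=0, target 4 not found

Binary search determines that 4 is not in the array after 4 comparisons. The search space was exhausted without finding the target.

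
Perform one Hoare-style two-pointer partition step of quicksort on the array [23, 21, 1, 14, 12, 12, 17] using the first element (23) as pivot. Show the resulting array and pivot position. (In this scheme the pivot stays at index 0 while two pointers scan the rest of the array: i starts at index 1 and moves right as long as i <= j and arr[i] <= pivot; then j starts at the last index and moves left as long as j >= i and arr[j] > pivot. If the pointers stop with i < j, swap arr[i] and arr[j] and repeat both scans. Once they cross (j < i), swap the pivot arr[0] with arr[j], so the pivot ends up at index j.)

Hoare-style two-pointer partition with pivot = 23:

Initial array: [23, 21, 1, 14, 12, 12, 17]

Pointers start at i = 1, j = 6.
i ends at 7, j ends at 6: the pointers have crossed (j < i), so scanning stops.

Swap pivot arr[0] with arr[6] to place pivot at position 6: [17, 21, 1, 14, 12, 12, 23]
Pivot position: 6

After partitioning with pivot 23, the array becomes [17, 21, 1, 14, 12, 12, 23]. The pivot is placed at index 6. All elements to the left of the pivot are <= 23, and all elements to the right are > 23.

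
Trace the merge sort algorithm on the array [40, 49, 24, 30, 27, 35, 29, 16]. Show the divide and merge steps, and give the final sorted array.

Merge sort trace:

Split: [40, 49, 24, 30, 27, 35, 29, 16] -> [40, 49, 24, 30] and [27, 35, 29, 16]
  Split: [40, 49, 24, 30] -> [40, 49] and [24, 30]
    Split: [40, 49] -> [40] and [49]
    Merge: [40] + [49] -> [40, 49]
    Split: [24, 30] -> [24] and [30]
    Merge: [24] + [30] -> [24, 30]
  Merge: [40, 49] + [24, 30] -> [24, 30, 40, 49]
  Split: [27, 35, 29, 16] -> [27, 35] and [29, 16]
    Split: [27, 35] -> [27] and [35]
    Merge: [27] + [35] -> [27, 35]
    Split: [29, 16] -> [29] and [16]
    Merge: [29] + [16] -> [16, 29]
  Merge: [27, 35] + [16, 29] -> [16, 27, 29, 35]
Merge: [24, 30, 40, 49] + [16, 27, 29, 35] -> [16, 24, 27, 29, 30, 35, 40, 49]

Final sorted array: [16, 24, 27, 29, 30, 35, 40, 49]

The merge sort proceeds by recursively splitting the array and merging sorted halves.
After all merges, the sorted array is [16, 24, 27, 29, 30, 35, 40, 49].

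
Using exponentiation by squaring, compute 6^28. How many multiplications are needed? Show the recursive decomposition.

Computing 6^28 by squaring (build up from 6^1; each line after the first costs one multiplication):

6^1 = 6
6^2 = (6^1)^2 = 6^2 = 36
6^3 = 6 * 6^2 = 6 * 36 = 216
6^6 = (6^3)^2 = 216^2 = 46656
6^7 = 6 * 6^6 = 6 * 46656 = 279936
6^14 = (6^7)^2 = 279936^2 = 78364164096
6^28 = (6^14)^2 = 78364164096^2 = 6140942214464815497216

Result: 6140942214464815497216
Multiplications needed: 6 (6 lines after 6^1)

6^28 = 6140942214464815497216. Using exponentiation by squaring, this requires 6 multiplications. The key idea: if the exponent is even, square the half-power; if odd, multiply by the base once.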